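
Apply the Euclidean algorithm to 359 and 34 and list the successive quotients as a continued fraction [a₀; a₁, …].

[10; 1, 1, 3, 1, 3]

359 ÷ 34 → quotient 10, remainder 19
34 ÷ 19 → quotient 1, remainder 15
19 ÷ 15 → quotient 1, remainder 4
15 ÷ 4 → quotient 3, remainder 3
4 ÷ 3 → quotient 1, remainder 1
3 ÷ 1 → quotient 3, remainder 0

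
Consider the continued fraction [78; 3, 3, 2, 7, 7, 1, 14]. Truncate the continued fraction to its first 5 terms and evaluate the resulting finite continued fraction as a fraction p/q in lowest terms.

Use the convergent recurrence hₖ = aₖ·hₖ₋₁ + hₖ₋₂ (and likewise for the denominators kₖ):
a_0 = 78: 78/1
a_1 = 3: 235/3
a_2 = 3: 783/10
a_3 = 2: 1801/23
a_4 = 7: 13390/171

13390/171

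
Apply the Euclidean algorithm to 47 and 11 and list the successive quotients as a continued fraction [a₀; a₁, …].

[4; 3, 1, 2]

47 ÷ 11 → quotient 4, remainder 3
11 ÷ 3 → quotient 3, remainder 2
3 ÷ 2 → quotient 1, remainder 1
2 ÷ 1 → quotient 2, remainder 0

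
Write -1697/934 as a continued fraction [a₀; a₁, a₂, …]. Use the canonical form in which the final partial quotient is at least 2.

-1697 ÷ 934 → quotient -2, remainder 171
934 ÷ 171 → quotient 5, remainder 79
171 ÷ 79 → quotient 2, remainder 13
79 ÷ 13 → quotient 6, remainder 1
13 ÷ 1 → quotient 13, remainder 0

[-2; 5, 2, 6, 13]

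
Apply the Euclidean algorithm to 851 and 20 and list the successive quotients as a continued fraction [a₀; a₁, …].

⌊851/20⌋ = 42, remainder 11
⌊20/11⌋ = 1, remainder 9
⌊11/9⌋ = 1, remainder 2
⌊9/2⌋ = 4, remainder 1
⌊2/1⌋ = 2, remainder 0

[42; 1, 1, 4, 2]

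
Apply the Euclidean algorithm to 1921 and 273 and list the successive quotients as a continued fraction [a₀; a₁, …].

1921 ÷ 273 → quotient 7, remainder 10
273 ÷ 10 → quotient 27, remainder 3
10 ÷ 3 → quotient 3, remainder 1
3 ÷ 1 → quotient 3, remainder 0

[7; 27, 3, 3]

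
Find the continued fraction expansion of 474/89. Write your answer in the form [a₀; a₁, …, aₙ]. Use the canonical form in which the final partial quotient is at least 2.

[5; 3, 14, 2]

474 ÷ 89 → quotient 5, remainder 29
89 ÷ 29 → quotient 3, remainder 2
29 ÷ 2 → quotient 14, remainder 1
2 ÷ 1 → quotient 2, remainder 0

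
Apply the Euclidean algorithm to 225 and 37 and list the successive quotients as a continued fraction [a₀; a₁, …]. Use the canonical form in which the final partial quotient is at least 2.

[6; 12, 3]

Repeatedly divide and take the remainder:
⌊225/37⌋ = 6, remainder 3
⌊37/3⌋ = 12, remainder 1
⌊3/1⌋ = 3, remainder 0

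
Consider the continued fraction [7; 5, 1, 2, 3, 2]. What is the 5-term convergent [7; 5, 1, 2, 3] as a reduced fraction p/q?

409/57

a_0 = 7: 7/1
a_1 = 5: 36/5
a_2 = 1: 43/6
a_3 = 2: 122/17
a_4 = 3: 409/57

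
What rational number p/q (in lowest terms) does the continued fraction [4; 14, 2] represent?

118/29

a_0 = 4: 4/1
a_1 = 14: 57/14
a_2 = 2: 118/29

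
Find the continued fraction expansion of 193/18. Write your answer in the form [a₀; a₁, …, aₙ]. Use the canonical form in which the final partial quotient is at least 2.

Run the Euclidean algorithm, recording each quotient:
193 = 10·18 + 13, so a_0 = 10
18 = 1·13 + 5, so a_1 = 1
13 = 2·5 + 3, so a_2 = 2
5 = 1·3 + 2, so a_3 = 1
3 = 1·2 + 1, so a_4 = 1
2 = 2·1 + 0, so a_5 = 2

[10; 1, 2, 1, 1, 2]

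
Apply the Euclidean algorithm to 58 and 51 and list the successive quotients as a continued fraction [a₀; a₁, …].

Repeatedly divide and take the remainder:
⌊58/51⌋ = 1, remainder 7
⌊51/7⌋ = 7, remainder 2
⌊7/2⌋ = 3, remainder 1
⌊2/1⌋ = 2, remainder 0

[1; 7, 3, 2]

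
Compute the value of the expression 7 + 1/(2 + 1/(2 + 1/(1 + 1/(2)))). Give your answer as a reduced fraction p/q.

Collapse the nested fraction from the inside out:
Start with 2.
1 + 1/(2/1) = 1 + 1/2 = 3/2
2 + 1/(3/2) = 2 + 2/3 = 8/3
2 + 1/(8/3) = 2 + 3/8 = 19/8
7 + 1/(19/8) = 7 + 8/19 = 141/19

141/19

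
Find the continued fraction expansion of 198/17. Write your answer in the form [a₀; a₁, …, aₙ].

198 ÷ 17 → quotient 11, remainder 11
17 ÷ 11 → quotient 1, remainder 6
11 ÷ 6 → quotient 1, remainder 5
6 ÷ 5 → quotient 1, remainder 1
5 ÷ 1 → quotient 5, remainder 0

[11; 1, 1, 1, 5]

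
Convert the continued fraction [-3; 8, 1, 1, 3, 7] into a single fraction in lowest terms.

-1260/437

a_0 = -3: -3/1
a_1 = 8: -23/8
a_2 = 1: -26/9
a_3 = 1: -49/17
a_4 = 3: -173/60
a_5 = 7: -1260/437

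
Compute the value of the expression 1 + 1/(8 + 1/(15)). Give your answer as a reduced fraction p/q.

Work from the innermost term outward:
Start with 15.
8 + 1/(15/1) = 8 + 1/15 = 121/15
1 + 1/(121/15) = 1 + 15/121 = 136/121

136/121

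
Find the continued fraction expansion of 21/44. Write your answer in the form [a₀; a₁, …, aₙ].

[0; 2, 10, 2]

21 ÷ 44 → quotient 0, remainder 21
44 ÷ 21 → quotient 2, remainder 2
21 ÷ 2 → quotient 10, remainder 1
2 ÷ 1 → quotient 2, remainder 0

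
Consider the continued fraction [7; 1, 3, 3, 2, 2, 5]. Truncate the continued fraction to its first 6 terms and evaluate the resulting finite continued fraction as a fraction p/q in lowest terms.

567/73

a_0 = 7: 7/1
a_1 = 1: 8/1
a_2 = 3: 31/4
a_3 = 3: 101/13
a_4 = 2: 233/30
a_5 = 2: 567/73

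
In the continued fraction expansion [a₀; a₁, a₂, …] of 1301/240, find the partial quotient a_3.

⌊1301/240⌋ = 5, remainder 101
⌊240/101⌋ = 2, remainder 38
⌊101/38⌋ = 2, remainder 25
⌊38/25⌋ = 1, remainder 13

1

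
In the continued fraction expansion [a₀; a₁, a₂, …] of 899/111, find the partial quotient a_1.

10

Run the Euclidean algorithm, recording each quotient:
⌊899/111⌋ = 8, remainder 11
⌊111/11⌋ = 10, remainder 1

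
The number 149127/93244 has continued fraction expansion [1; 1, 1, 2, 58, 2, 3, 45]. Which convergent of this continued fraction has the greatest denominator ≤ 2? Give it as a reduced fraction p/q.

3/2

a_0 = 1: 1/1  (≤ bound)
a_1 = 1: 2/1  (≤ bound)
a_2 = 1: 3/2  (≤ bound)
a_3 = 2: 8/5  (> 2, stop)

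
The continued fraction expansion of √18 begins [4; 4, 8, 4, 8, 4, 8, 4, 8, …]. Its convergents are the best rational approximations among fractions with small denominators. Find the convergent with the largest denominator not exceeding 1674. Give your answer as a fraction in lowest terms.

4756/1121

a_0 = 4: 4/1  (≤ bound)
a_1 = 4: 17/4  (≤ bound)
a_2 = 8: 140/33  (≤ bound)
a_3 = 4: 577/136  (≤ bound)
a_4 = 8: 4756/1121  (≤ bound)
a_5 = 4: 19601/4620  (> 1674, stop)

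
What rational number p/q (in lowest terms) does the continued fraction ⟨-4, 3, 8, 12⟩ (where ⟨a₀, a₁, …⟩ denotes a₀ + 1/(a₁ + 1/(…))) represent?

Compute successive convergents:
a_0 = -4: -4/1
a_1 = 3: -11/3
a_2 = 8: -92/25
a_3 = 12: -1115/303

-1115/303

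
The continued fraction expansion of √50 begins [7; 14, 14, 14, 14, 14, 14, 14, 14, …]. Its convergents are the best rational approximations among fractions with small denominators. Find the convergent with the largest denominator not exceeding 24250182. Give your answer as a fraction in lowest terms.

54608393/7722793

a_0 = 7: 7/1  (≤ bound)
a_1 = 14: 99/14  (≤ bound)
a_2 = 14: 1393/197  (≤ bound)
a_3 = 14: 19601/2772  (≤ bound)
a_4 = 14: 275807/39005  (≤ bound)
a_5 = 14: 3880899/548842  (≤ bound)
a_6 = 14: 54608393/7722793  (≤ bound)
a_7 = 14: 768398401/108667944  (> 24250182, stop)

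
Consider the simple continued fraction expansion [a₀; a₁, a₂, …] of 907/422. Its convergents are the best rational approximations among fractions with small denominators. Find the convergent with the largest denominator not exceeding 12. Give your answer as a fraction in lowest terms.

15/7

List convergents until the denominator exceeds the bound:
a_0 = 2: 2/1  (≤ bound)
a_1 = 6: 13/6  (≤ bound)
a_2 = 1: 15/7  (≤ bound)
a_3 = 2: 43/20  (> 12, stop)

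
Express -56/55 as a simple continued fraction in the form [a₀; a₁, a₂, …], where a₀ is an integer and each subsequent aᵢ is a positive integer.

-56 ÷ 55 → quotient -2, remainder 54
55 ÷ 54 → quotient 1, remainder 1
54 ÷ 1 → quotient 54, remainder 0

[-2; 1, 54]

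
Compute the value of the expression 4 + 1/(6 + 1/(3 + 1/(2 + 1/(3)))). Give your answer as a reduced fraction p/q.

Start with 3.
2 + 1/(3/1) = 2 + 1/3 = 7/3
3 + 1/(7/3) = 3 + 3/7 = 24/7
6 + 1/(24/7) = 6 + 7/24 = 151/24
4 + 1/(151/24) = 4 + 24/151 = 628/151

628/151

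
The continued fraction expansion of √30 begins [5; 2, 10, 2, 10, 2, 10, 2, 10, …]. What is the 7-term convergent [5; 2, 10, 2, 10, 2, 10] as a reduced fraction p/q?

55435/10121

a_0 = 5: 5/1
a_1 = 2: 11/2
a_2 = 10: 115/21
a_3 = 2: 241/44
a_4 = 10: 2525/461
a_5 = 2: 5291/966
a_6 = 10: 55435/10121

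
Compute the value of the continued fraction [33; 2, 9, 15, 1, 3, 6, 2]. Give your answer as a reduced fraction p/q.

Start with 2.
6 + 1/(2/1) = 6 + 1/2 = 13/2
3 + 1/(13/2) = 3 + 2/13 = 41/13
1 + 1/(41/13) = 1 + 13/41 = 54/41
15 + 1/(54/41) = 15 + 41/54 = 851/54
9 + 1/(851/54) = 9 + 54/851 = 7713/851
2 + 1/(7713/851) = 2 + 851/7713 = 16277/7713
33 + 1/(16277/7713) = 33 + 7713/16277 = 544854/16277

544854/16277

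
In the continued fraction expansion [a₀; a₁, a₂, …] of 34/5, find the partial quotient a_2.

4

Apply division with remainder until the remainder is 0:
34 ÷ 5 → quotient 6, remainder 4
5 ÷ 4 → quotient 1, remainder 1
4 ÷ 1 → quotient 4, remainder 0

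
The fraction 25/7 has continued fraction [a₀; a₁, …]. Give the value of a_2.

Run the Euclidean algorithm, recording each quotient:
25 ÷ 7 → quotient 3, remainder 4
7 ÷ 4 → quotient 1, remainder 3
4 ÷ 3 → quotient 1, remainder 1

1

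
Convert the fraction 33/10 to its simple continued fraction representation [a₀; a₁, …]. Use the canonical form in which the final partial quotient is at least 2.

33 ÷ 10 → quotient 3, remainder 3
10 ÷ 3 → quotient 3, remainder 1
3 ÷ 1 → quotient 3, remainder 0

[3; 3, 3]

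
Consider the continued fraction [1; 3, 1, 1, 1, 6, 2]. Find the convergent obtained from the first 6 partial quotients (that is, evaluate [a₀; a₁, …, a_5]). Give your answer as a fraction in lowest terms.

93/73

Start with 6.
1 + 1/(6/1) = 1 + 1/6 = 7/6
1 + 1/(7/6) = 1 + 6/7 = 13/7
1 + 1/(13/7) = 1 + 7/13 = 20/13
3 + 1/(20/13) = 3 + 13/20 = 73/20
1 + 1/(73/20) = 1 + 20/73 = 93/73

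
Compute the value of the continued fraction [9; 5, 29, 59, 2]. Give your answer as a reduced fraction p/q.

159909/17384

a_0 = 9: 9/1
a_1 = 5: 46/5
a_2 = 29: 1343/146
a_3 = 59: 79283/8619
a_4 = 2: 159909/17384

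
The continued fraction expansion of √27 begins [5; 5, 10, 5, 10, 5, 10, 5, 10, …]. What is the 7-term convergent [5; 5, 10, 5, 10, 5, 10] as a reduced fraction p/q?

716035/137801

a_0 = 5: 5/1
a_1 = 5: 26/5
a_2 = 10: 265/51
a_3 = 5: 1351/260
a_4 = 10: 13775/2651
a_5 = 5: 70226/13515
a_6 = 10: 716035/137801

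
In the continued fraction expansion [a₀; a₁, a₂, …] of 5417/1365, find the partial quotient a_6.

10

Run the Euclidean algorithm, recording each quotient:
5417 ÷ 1365 → quotient 3, remainder 1322
1365 ÷ 1322 → quotient 1, remainder 43
1322 ÷ 43 → quotient 30, remainder 32
43 ÷ 32 → quotient 1, remainder 11
32 ÷ 11 → quotient 2, remainder 10
11 ÷ 10 → quotient 1, remainder 1
10 ÷ 1 → quotient 10, remainder 0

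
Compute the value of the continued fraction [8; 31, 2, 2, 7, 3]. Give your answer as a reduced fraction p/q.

29260/3643

Starting at the tail and folding back:
Start with 3.
7 + 1/(3/1) = 7 + 1/3 = 22/3
2 + 1/(22/3) = 2 + 3/22 = 47/22
2 + 1/(47/22) = 2 + 22/47 = 116/47
31 + 1/(116/47) = 31 + 47/116 = 3643/116
8 + 1/(3643/116) = 8 + 116/3643 = 29260/3643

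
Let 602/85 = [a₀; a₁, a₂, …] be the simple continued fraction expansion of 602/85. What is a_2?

Apply division with remainder until the remainder is 0:
602 ÷ 85 → quotient 7, remainder 7
85 ÷ 7 → quotient 12, remainder 1
7 ÷ 1 → quotient 7, remainder 0

7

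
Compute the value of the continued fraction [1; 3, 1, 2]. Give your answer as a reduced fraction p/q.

Use the convergent recurrence hₖ = aₖ·hₖ₋₁ + hₖ₋₂ (and likewise for the denominators kₖ):
a_0 = 1: 1/1
a_1 = 3: 4/3
a_2 = 1: 5/4
a_3 = 2: 14/11

14/11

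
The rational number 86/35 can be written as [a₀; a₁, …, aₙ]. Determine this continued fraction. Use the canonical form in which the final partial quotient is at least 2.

[2; 2, 5, 3]

⌊86/35⌋ = 2, remainder 16
⌊35/16⌋ = 2, remainder 3
⌊16/3⌋ = 5, remainder 1
⌊3/1⌋ = 3, remainder 0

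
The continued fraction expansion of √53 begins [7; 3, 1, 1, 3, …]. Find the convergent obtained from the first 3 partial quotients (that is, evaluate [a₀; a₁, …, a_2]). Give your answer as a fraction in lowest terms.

Start with 1.
3 + 1/(1/1) = 3 + 1/1 = 4/1
7 + 1/(4/1) = 7 + 1/4 = 29/4

29/4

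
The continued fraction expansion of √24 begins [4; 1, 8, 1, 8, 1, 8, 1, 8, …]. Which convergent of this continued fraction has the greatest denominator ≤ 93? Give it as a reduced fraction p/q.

a_0 = 4: 4/1  (≤ bound)
a_1 = 1: 5/1  (≤ bound)
a_2 = 8: 44/9  (≤ bound)
a_3 = 1: 49/10  (≤ bound)
a_4 = 8: 436/89  (≤ bound)
a_5 = 1: 485/99  (> 93, stop)

436/89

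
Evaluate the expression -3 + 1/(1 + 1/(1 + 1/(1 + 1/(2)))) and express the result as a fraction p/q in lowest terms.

-19/8

Collapse the nested fraction from the inside out:
Start with 2.
1 + 1/(2/1) = 1 + 1/2 = 3/2
1 + 1/(3/2) = 1 + 2/3 = 5/3
1 + 1/(5/3) = 1 + 3/5 = 8/5
-3 + 1/(8/5) = -3 + 5/8 = -19/8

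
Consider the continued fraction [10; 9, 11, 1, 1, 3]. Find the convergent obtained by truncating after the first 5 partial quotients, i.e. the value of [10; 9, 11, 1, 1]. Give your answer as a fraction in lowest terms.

2113/209

Start with 1.
1 + 1/(1/1) = 1 + 1/1 = 2/1
11 + 1/(2/1) = 11 + 1/2 = 23/2
9 + 1/(23/2) = 9 + 2/23 = 209/23
10 + 1/(209/23) = 10 + 23/209 = 2113/209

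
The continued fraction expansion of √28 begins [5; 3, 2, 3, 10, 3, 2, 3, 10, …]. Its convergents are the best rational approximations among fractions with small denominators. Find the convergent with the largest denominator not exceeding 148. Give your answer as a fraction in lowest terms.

127/24

a_0 = 5: 5/1  (≤ bound)
a_1 = 3: 16/3  (≤ bound)
a_2 = 2: 37/7  (≤ bound)
a_3 = 3: 127/24  (≤ bound)
a_4 = 10: 1307/247  (> 148, stop)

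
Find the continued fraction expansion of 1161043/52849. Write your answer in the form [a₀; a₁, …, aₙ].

[21; 1, 31, 3, 11, 48]

Repeatedly divide and take the remainder:
⌊1161043/52849⌋ = 21, remainder 51214
⌊52849/51214⌋ = 1, remainder 1635
⌊51214/1635⌋ = 31, remainder 529
⌊1635/529⌋ = 3, remainder 48
⌊529/48⌋ = 11, remainder 1
⌊48/1⌋ = 48, remainder 0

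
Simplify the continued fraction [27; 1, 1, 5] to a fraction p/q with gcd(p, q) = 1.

a_0 = 27: 27/1
a_1 = 1: 28/1
a_2 = 1: 55/2
a_3 = 5: 303/11

303/11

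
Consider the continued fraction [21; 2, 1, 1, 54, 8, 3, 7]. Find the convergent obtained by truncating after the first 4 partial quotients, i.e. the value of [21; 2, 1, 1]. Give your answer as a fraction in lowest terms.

Start with 1.
1 + 1/(1/1) = 1 + 1/1 = 2/1
2 + 1/(2/1) = 2 + 1/2 = 5/2
21 + 1/(5/2) = 21 + 2/5 = 107/5

107/5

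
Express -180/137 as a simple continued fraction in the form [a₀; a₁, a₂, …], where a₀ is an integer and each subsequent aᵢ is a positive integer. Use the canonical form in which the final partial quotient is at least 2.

[-2; 1, 2, 5, 2, 1, 2]

-180 = -2·137 + 94, so a_0 = -2
137 = 1·94 + 43, so a_1 = 1
94 = 2·43 + 8, so a_2 = 2
43 = 5·8 + 3, so a_3 = 5
8 = 2·3 + 2, so a_4 = 2
3 = 1·2 + 1, so a_5 = 1
2 = 2·1 + 0, so a_6 = 2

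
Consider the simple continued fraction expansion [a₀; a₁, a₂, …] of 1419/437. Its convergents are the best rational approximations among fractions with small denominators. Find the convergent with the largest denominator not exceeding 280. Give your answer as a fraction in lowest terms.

a_0 = 3: 3/1  (≤ bound)
a_1 = 4: 13/4  (≤ bound)
a_2 = 21: 276/85  (≤ bound)
a_3 = 1: 289/89  (≤ bound)
a_4 = 1: 565/174  (≤ bound)
a_5 = 2: 1419/437  (> 280, stop)

565/174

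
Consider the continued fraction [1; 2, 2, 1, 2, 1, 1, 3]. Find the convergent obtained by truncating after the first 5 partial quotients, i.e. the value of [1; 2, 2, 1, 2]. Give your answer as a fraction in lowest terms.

Build up convergents one term at a time:
a_0 = 1: 1/1
a_1 = 2: 3/2
a_2 = 2: 7/5
a_3 = 1: 10/7
a_4 = 2: 27/19

27/19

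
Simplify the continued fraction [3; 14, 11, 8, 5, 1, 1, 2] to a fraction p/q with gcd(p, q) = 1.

Use the convergent recurrence hₖ = aₖ·hₖ₋₁ + hₖ₋₂ (and likewise for the denominators kₖ):
a_0 = 3: 3/1
a_1 = 14: 43/14
a_2 = 11: 476/155
a_3 = 8: 3851/1254
a_4 = 5: 19731/6425
a_5 = 1: 23582/7679
a_6 = 1: 43313/14104
a_7 = 2: 110208/35887

110208/35887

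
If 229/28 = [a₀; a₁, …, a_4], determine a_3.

Apply division with remainder until the remainder is 0:
⌊229/28⌋ = 8, remainder 5
⌊28/5⌋ = 5, remainder 3
⌊5/3⌋ = 1, remainder 2
⌊3/2⌋ = 1, remainder 1

1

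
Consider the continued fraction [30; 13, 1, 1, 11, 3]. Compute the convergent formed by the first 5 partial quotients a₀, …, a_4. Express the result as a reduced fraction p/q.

a_0 = 30: 30/1
a_1 = 13: 391/13
a_2 = 1: 421/14
a_3 = 1: 812/27
a_4 = 11: 9353/311

9353/311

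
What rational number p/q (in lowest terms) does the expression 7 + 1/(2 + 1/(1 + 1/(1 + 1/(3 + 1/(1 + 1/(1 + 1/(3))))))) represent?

Work from the innermost term outward:
Start with 3.
1 + 1/(3/1) = 1 + 1/3 = 4/3
1 + 1/(4/3) = 1 + 3/4 = 7/4
3 + 1/(7/4) = 3 + 4/7 = 25/7
1 + 1/(25/7) = 1 + 7/25 = 32/25
1 + 1/(32/25) = 1 + 25/32 = 57/32
2 + 1/(57/32) = 2 + 32/57 = 146/57
7 + 1/(146/57) = 7 + 57/146 = 1079/146

1079/146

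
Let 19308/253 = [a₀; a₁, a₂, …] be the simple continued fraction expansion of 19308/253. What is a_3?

6

⌊19308/253⌋ = 76, remainder 80
⌊253/80⌋ = 3, remainder 13
⌊80/13⌋ = 6, remainder 2
⌊13/2⌋ = 6, remainder 1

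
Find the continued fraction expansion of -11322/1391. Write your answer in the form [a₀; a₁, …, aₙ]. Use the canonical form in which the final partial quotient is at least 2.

[-9; 1, 6, 5, 1, 7, 4]

-11322 = -9·1391 + 1197, so a_0 = -9
1391 = 1·1197 + 194, so a_1 = 1
1197 = 6·194 + 33, so a_2 = 6
194 = 5·33 + 29, so a_3 = 5
33 = 1·29 + 4, so a_4 = 1
29 = 7·4 + 1, so a_5 = 7
4 = 4·1 + 0, so a_6 = 4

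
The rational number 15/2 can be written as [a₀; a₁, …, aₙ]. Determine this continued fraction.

Run the Euclidean algorithm, recording each quotient:
15 ÷ 2 → quotient 7, remainder 1
2 ÷ 1 → quotient 2, remainder 0

[7; 2]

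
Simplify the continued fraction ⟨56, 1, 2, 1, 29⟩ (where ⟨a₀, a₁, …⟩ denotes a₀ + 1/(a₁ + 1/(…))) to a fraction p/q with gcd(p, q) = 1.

Compute successive convergents:
a_0 = 56: 56/1
a_1 = 1: 57/1
a_2 = 2: 170/3
a_3 = 1: 227/4
a_4 = 29: 6753/119

6753/119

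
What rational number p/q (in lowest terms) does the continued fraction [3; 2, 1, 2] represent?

27/8

a_0 = 3: 3/1
a_1 = 2: 7/2
a_2 = 1: 10/3
a_3 = 2: 27/8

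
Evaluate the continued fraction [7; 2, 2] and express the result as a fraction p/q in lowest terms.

37/5

a_0 = 7: 7/1
a_1 = 2: 15/2
a_2 = 2: 37/5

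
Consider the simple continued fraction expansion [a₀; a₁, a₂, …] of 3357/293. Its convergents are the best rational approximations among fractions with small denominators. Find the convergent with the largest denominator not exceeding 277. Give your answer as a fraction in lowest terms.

1478/129

List convergents until the denominator exceeds the bound:
a_0 = 11: 11/1  (≤ bound)
a_1 = 2: 23/2  (≤ bound)
a_2 = 5: 126/11  (≤ bound)
a_3 = 2: 275/24  (≤ bound)
a_4 = 1: 401/35  (≤ bound)
a_5 = 3: 1478/129  (≤ bound)
a_6 = 2: 3357/293  (> 277, stop)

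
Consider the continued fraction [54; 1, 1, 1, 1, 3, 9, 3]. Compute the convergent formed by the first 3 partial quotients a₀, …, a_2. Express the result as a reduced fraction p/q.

a_0 = 54: 54/1
a_1 = 1: 55/1
a_2 = 1: 109/2

109/2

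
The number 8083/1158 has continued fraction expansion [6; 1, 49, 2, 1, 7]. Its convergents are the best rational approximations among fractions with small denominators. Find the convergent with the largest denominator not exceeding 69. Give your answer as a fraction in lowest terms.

List convergents until the denominator exceeds the bound:
a_0 = 6: 6/1  (≤ bound)
a_1 = 1: 7/1  (≤ bound)
a_2 = 49: 349/50  (≤ bound)
a_3 = 2: 705/101  (> 69, stop)

349/50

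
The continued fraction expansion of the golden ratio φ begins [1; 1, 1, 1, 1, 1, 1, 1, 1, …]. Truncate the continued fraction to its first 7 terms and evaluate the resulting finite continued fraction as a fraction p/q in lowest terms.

21/13

Use the convergent recurrence hₖ = aₖ·hₖ₋₁ + hₖ₋₂ (and likewise for the denominators kₖ):
a_0 = 1: 1/1
a_1 = 1: 2/1
a_2 = 1: 3/2
a_3 = 1: 5/3
a_4 = 1: 8/5
a_5 = 1: 13/8
a_6 = 1: 21/13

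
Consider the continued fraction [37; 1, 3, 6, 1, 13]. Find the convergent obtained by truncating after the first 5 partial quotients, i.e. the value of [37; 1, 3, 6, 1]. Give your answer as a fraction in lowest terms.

a_0 = 37: 37/1
a_1 = 1: 38/1
a_2 = 3: 151/4
a_3 = 6: 944/25
a_4 = 1: 1095/29

1095/29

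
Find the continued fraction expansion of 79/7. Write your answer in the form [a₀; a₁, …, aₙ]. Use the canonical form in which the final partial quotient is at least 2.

[11; 3, 2]

Apply division with remainder until the remainder is 0:
79 ÷ 7 → quotient 11, remainder 2
7 ÷ 2 → quotient 3, remainder 1
2 ÷ 1 → quotient 2, remainder 0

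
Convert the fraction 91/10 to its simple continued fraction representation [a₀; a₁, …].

Repeatedly divide and take the remainder:
⌊91/10⌋ = 9, remainder 1
⌊10/1⌋ = 10, remainder 0

[9; 10]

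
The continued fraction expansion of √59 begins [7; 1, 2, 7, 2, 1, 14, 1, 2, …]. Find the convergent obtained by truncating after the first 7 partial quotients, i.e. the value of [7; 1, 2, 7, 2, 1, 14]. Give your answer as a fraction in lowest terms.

7781/1013

Start with 14.
1 + 1/(14/1) = 1 + 1/14 = 15/14
2 + 1/(15/14) = 2 + 14/15 = 44/15
7 + 1/(44/15) = 7 + 15/44 = 323/44
2 + 1/(323/44) = 2 + 44/323 = 690/323
1 + 1/(690/323) = 1 + 323/690 = 1013/690
7 + 1/(1013/690) = 7 + 690/1013 = 7781/1013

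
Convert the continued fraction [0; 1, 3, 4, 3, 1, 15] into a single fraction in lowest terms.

867/1135

a_0 = 0: 0/1
a_1 = 1: 1/1
a_2 = 3: 3/4
a_3 = 4: 13/17
a_4 = 3: 42/55
a_5 = 1: 55/72
a_6 = 15: 867/1135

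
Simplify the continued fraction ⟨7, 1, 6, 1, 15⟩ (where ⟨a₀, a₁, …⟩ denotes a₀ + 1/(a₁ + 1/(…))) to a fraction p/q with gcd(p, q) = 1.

1000/127

Compute successive convergents:
a_0 = 7: 7/1
a_1 = 1: 8/1
a_2 = 6: 55/7
a_3 = 1: 63/8
a_4 = 15: 1000/127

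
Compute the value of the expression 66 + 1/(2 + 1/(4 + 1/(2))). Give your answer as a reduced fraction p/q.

Use the convergent recurrence hₖ = aₖ·hₖ₋₁ + hₖ₋₂ (and likewise for the denominators kₖ):
a_0 = 66: 66/1
a_1 = 2: 133/2
a_2 = 4: 598/9
a_3 = 2: 1329/20

1329/20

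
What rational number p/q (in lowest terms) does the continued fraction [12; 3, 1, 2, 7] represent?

994/81

Collapse the nested fraction from the inside out:
Start with 7.
2 + 1/(7/1) = 2 + 1/7 = 15/7
1 + 1/(15/7) = 1 + 7/15 = 22/15
3 + 1/(22/15) = 3 + 15/22 = 81/22
12 + 1/(81/22) = 12 + 22/81 = 994/81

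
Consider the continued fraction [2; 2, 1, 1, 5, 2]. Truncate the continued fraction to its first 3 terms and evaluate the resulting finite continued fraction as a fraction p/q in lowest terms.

a_0 = 2: 2/1
a_1 = 2: 5/2
a_2 = 1: 7/3

7/3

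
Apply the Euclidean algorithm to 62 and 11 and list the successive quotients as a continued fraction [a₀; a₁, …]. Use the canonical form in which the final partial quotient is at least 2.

[5; 1, 1, 1, 3]

⌊62/11⌋ = 5, remainder 7
⌊11/7⌋ = 1, remainder 4
⌊7/4⌋ = 1, remainder 3
⌊4/3⌋ = 1, remainder 1
⌊3/1⌋ = 3, remainder 0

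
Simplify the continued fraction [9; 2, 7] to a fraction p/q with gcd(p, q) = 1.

Starting at the tail and folding back:
Start with 7.
2 + 1/(7/1) = 2 + 1/7 = 15/7
9 + 1/(15/7) = 9 + 7/15 = 142/15

142/15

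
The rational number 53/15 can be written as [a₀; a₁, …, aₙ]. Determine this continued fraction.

[3; 1, 1, 7]

Apply division with remainder until the remainder is 0:
53 = 3·15 + 8, so a_0 = 3
15 = 1·8 + 7, so a_1 = 1
8 = 1·7 + 1, so a_2 = 1
7 = 7·1 + 0, so a_3 = 7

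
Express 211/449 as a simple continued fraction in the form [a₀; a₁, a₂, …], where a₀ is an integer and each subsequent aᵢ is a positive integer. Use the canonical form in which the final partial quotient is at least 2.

[0; 2, 7, 1, 4, 2, 2]

Run the Euclidean algorithm, recording each quotient:
⌊211/449⌋ = 0, remainder 211
⌊449/211⌋ = 2, remainder 27
⌊211/27⌋ = 7, remainder 22
⌊27/22⌋ = 1, remainder 5
⌊22/5⌋ = 4, remainder 2
⌊5/2⌋ = 2, remainder 1
⌊2/1⌋ = 2, remainder 0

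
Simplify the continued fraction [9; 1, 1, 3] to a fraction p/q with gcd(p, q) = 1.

a_0 = 9: 9/1
a_1 = 1: 10/1
a_2 = 1: 19/2
a_3 = 3: 67/7

67/7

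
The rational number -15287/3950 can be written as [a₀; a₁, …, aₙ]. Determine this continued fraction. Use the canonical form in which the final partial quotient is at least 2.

-15287 = -4·3950 + 513, so a_0 = -4
3950 = 7·513 + 359, so a_1 = 7
513 = 1·359 + 154, so a_2 = 1
359 = 2·154 + 51, so a_3 = 2
154 = 3·51 + 1, so a_4 = 3
51 = 51·1 + 0, so a_5 = 51

[-4; 7, 1, 2, 3, 51]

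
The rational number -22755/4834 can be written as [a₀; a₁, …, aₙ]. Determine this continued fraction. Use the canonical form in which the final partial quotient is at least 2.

⌊-22755/4834⌋ = -5, remainder 1415
⌊4834/1415⌋ = 3, remainder 589
⌊1415/589⌋ = 2, remainder 237
⌊589/237⌋ = 2, remainder 115
⌊237/115⌋ = 2, remainder 7
⌊115/7⌋ = 16, remainder 3
⌊7/3⌋ = 2, remainder 1
⌊3/1⌋ = 3, remainder 0

[-5; 3, 2, 2, 2, 16, 2, 3]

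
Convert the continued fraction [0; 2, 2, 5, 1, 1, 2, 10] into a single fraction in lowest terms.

634/1559

a_0 = 0: 0/1
a_1 = 2: 1/2
a_2 = 2: 2/5
a_3 = 5: 11/27
a_4 = 1: 13/32
a_5 = 1: 24/59
a_6 = 2: 61/150
a_7 = 10: 634/1559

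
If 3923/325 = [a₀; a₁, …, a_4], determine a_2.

7

3923 ÷ 325 → quotient 12, remainder 23
325 ÷ 23 → quotient 14, remainder 3
23 ÷ 3 → quotient 7, remainder 2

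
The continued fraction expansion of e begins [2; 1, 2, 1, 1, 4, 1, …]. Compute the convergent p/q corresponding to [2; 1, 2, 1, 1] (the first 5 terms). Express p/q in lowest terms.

Start with 1.
1 + 1/(1/1) = 1 + 1/1 = 2/1
2 + 1/(2/1) = 2 + 1/2 = 5/2
1 + 1/(5/2) = 1 + 2/5 = 7/5
2 + 1/(7/5) = 2 + 5/7 = 19/7

19/7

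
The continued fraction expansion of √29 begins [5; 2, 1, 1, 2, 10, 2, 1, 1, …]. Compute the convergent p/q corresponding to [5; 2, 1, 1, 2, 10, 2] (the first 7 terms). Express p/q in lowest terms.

a_0 = 5: 5/1
a_1 = 2: 11/2
a_2 = 1: 16/3
a_3 = 1: 27/5
a_4 = 2: 70/13
a_5 = 10: 727/135
a_6 = 2: 1524/283

1524/283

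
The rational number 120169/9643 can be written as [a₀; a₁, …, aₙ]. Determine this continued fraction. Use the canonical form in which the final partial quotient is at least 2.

[12; 2, 6, 23, 1, 3, 2, 3]

⌊120169/9643⌋ = 12, remainder 4453
⌊9643/4453⌋ = 2, remainder 737
⌊4453/737⌋ = 6, remainder 31
⌊737/31⌋ = 23, remainder 24
⌊31/24⌋ = 1, remainder 7
⌊24/7⌋ = 3, remainder 3
⌊7/3⌋ = 2, remainder 1
⌊3/1⌋ = 3, remainder 0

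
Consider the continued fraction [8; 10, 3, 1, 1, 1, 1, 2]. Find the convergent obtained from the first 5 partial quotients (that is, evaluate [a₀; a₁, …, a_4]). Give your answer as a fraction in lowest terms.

Start with 1.
1 + 1/(1/1) = 1 + 1/1 = 2/1
3 + 1/(2/1) = 3 + 1/2 = 7/2
10 + 1/(7/2) = 10 + 2/7 = 72/7
8 + 1/(72/7) = 8 + 7/72 = 583/72

583/72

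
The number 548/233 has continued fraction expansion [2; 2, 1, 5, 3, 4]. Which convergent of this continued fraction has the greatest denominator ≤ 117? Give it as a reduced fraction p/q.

List convergents until the denominator exceeds the bound:
a_0 = 2: 2/1  (≤ bound)
a_1 = 2: 5/2  (≤ bound)
a_2 = 1: 7/3  (≤ bound)
a_3 = 5: 40/17  (≤ bound)
a_4 = 3: 127/54  (≤ bound)
a_5 = 4: 548/233  (> 117, stop)

127/54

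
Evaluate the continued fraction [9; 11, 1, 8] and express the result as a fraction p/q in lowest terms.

Collapse the nested fraction from the inside out:
Start with 8.
1 + 1/(8/1) = 1 + 1/8 = 9/8
11 + 1/(9/8) = 11 + 8/9 = 107/9
9 + 1/(107/9) = 9 + 9/107 = 972/107

972/107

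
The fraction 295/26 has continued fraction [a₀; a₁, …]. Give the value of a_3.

8

Repeatedly divide and take the remainder:
295 ÷ 26 → quotient 11, remainder 9
26 ÷ 9 → quotient 2, remainder 8
9 ÷ 8 → quotient 1, remainder 1
8 ÷ 1 → quotient 8, remainder 0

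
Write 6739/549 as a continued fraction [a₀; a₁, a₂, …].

Run the Euclidean algorithm, recording each quotient:
6739 = 12·549 + 151, so a_0 = 12
549 = 3·151 + 96, so a_1 = 3
151 = 1·96 + 55, so a_2 = 1
96 = 1·55 + 41, so a_3 = 1
55 = 1·41 + 14, so a_4 = 1
41 = 2·14 + 13, so a_5 = 2
14 = 1·13 + 1, so a_6 = 1
13 = 13·1 + 0, so a_7 = 13

[12; 3, 1, 1, 1, 2, 1, 13]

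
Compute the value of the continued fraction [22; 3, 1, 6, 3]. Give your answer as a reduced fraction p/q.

Work from the innermost term outward:
Start with 3.
6 + 1/(3/1) = 6 + 1/3 = 19/3
1 + 1/(19/3) = 1 + 3/19 = 22/19
3 + 1/(22/19) = 3 + 19/22 = 85/22
22 + 1/(85/22) = 22 + 22/85 = 1892/85

1892/85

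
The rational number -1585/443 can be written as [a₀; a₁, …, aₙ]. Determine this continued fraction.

-1585 = -4·443 + 187, so a_0 = -4
443 = 2·187 + 69, so a_1 = 2
187 = 2·69 + 49, so a_2 = 2
69 = 1·49 + 20, so a_3 = 1
49 = 2·20 + 9, so a_4 = 2
20 = 2·9 + 2, so a_5 = 2
9 = 4·2 + 1, so a_6 = 4
2 = 2·1 + 0, so a_7 = 2

[-4; 2, 2, 1, 2, 2, 4, 2]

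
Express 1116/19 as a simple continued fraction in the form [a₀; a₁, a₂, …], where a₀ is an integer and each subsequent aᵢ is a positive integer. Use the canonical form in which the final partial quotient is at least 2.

⌊1116/19⌋ = 58, remainder 14
⌊19/14⌋ = 1, remainder 5
⌊14/5⌋ = 2, remainder 4
⌊5/4⌋ = 1, remainder 1
⌊4/1⌋ = 4, remainder 0

[58; 1, 2, 1, 4]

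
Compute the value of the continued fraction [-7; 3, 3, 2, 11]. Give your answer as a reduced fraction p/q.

-1761/263

Start with 11.
2 + 1/(11/1) = 2 + 1/11 = 23/11
3 + 1/(23/11) = 3 + 11/23 = 80/23
3 + 1/(80/23) = 3 + 23/80 = 263/80
-7 + 1/(263/80) = -7 + 80/263 = -1761/263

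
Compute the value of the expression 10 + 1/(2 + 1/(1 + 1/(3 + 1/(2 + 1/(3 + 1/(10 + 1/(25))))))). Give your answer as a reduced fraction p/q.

230116/22211

Start with 25.
10 + 1/(25/1) = 10 + 1/25 = 251/25
3 + 1/(251/25) = 3 + 25/251 = 778/251
2 + 1/(778/251) = 2 + 251/778 = 1807/778
3 + 1/(1807/778) = 3 + 778/1807 = 6199/1807
1 + 1/(6199/1807) = 1 + 1807/6199 = 8006/6199
2 + 1/(8006/6199) = 2 + 6199/8006 = 22211/8006
10 + 1/(22211/8006) = 10 + 8006/22211 = 230116/22211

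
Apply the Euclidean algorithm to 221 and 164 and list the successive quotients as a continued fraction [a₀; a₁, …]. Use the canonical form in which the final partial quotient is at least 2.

Repeatedly divide and take the remainder:
221 ÷ 164 → quotient 1, remainder 57
164 ÷ 57 → quotient 2, remainder 50
57 ÷ 50 → quotient 1, remainder 7
50 ÷ 7 → quotient 7, remainder 1
7 ÷ 1 → quotient 7, remainder 0

[1; 2, 1, 7, 7]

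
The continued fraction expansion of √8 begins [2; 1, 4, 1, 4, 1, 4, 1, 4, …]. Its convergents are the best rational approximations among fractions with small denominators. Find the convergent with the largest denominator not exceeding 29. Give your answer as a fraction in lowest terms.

a_0 = 2: 2/1  (≤ bound)
a_1 = 1: 3/1  (≤ bound)
a_2 = 4: 14/5  (≤ bound)
a_3 = 1: 17/6  (≤ bound)
a_4 = 4: 82/29  (≤ bound)
a_5 = 1: 99/35  (> 29, stop)

82/29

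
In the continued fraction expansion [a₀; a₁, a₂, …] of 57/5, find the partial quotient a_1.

57 ÷ 5 → quotient 11, remainder 2
5 ÷ 2 → quotient 2, remainder 1

2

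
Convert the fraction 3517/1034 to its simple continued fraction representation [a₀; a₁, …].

Run the Euclidean algorithm, recording each quotient:
⌊3517/1034⌋ = 3, remainder 415
⌊1034/415⌋ = 2, remainder 204
⌊415/204⌋ = 2, remainder 7
⌊204/7⌋ = 29, remainder 1
⌊7/1⌋ = 7, remainder 0

[3; 2, 2, 29, 7]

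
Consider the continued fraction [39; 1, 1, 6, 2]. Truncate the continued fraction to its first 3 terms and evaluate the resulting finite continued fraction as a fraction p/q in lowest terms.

Start with 1.
1 + 1/(1/1) = 1 + 1/1 = 2/1
39 + 1/(2/1) = 39 + 1/2 = 79/2

79/2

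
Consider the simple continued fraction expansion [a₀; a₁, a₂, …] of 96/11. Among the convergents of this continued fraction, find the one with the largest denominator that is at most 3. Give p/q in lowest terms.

List convergents until the denominator exceeds the bound:
a_0 = 8: 8/1  (≤ bound)
a_1 = 1: 9/1  (≤ bound)
a_2 = 2: 26/3  (≤ bound)
a_3 = 1: 35/4  (> 3, stop)

26/3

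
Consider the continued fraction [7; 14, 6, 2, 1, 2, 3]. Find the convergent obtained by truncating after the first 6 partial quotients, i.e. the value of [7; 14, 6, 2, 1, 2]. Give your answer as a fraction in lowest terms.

Use the convergent recurrence hₖ = aₖ·hₖ₋₁ + hₖ₋₂ (and likewise for the denominators kₖ):
a_0 = 7: 7/1
a_1 = 14: 99/14
a_2 = 6: 601/85
a_3 = 2: 1301/184
a_4 = 1: 1902/269
a_5 = 2: 5105/722

5105/722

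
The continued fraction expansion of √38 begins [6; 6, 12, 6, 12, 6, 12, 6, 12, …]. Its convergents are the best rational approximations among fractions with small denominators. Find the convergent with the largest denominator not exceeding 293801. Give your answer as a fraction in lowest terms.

202501/32850

a_0 = 6: 6/1  (≤ bound)
a_1 = 6: 37/6  (≤ bound)
a_2 = 12: 450/73  (≤ bound)
a_3 = 6: 2737/444  (≤ bound)
a_4 = 12: 33294/5401  (≤ bound)
a_5 = 6: 202501/32850  (≤ bound)
a_6 = 12: 2463306/399601  (> 293801, stop)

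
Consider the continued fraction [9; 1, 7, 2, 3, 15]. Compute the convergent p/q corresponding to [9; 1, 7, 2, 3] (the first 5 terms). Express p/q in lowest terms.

Starting at the tail and folding back:
Start with 3.
2 + 1/(3/1) = 2 + 1/3 = 7/3
7 + 1/(7/3) = 7 + 3/7 = 52/7
1 + 1/(52/7) = 1 + 7/52 = 59/52
9 + 1/(59/52) = 9 + 52/59 = 583/59

583/59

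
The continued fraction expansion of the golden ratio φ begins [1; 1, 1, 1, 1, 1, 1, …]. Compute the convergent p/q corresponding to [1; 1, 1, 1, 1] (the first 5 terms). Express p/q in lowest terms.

a_0 = 1: 1/1
a_1 = 1: 2/1
a_2 = 1: 3/2
a_3 = 1: 5/3
a_4 = 1: 8/5

8/5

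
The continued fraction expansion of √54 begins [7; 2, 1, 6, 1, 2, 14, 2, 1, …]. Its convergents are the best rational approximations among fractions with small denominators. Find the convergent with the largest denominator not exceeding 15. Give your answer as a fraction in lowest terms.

List convergents until the denominator exceeds the bound:
a_0 = 7: 7/1  (≤ bound)
a_1 = 2: 15/2  (≤ bound)
a_2 = 1: 22/3  (≤ bound)
a_3 = 6: 147/20  (> 15, stop)

22/3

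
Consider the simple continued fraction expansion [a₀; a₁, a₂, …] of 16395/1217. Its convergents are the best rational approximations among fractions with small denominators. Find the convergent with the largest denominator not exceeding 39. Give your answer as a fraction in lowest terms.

229/17

List convergents until the denominator exceeds the bound:
a_0 = 13: 13/1  (≤ bound)
a_1 = 2: 27/2  (≤ bound)
a_2 = 8: 229/17  (≤ bound)
a_3 = 3: 714/53  (> 39, stop)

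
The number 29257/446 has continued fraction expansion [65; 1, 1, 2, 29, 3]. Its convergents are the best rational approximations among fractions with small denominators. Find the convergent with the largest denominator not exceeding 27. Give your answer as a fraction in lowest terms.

328/5

a_0 = 65: 65/1  (≤ bound)
a_1 = 1: 66/1  (≤ bound)
a_2 = 1: 131/2  (≤ bound)
a_3 = 2: 328/5  (≤ bound)
a_4 = 29: 9643/147  (> 27, stop)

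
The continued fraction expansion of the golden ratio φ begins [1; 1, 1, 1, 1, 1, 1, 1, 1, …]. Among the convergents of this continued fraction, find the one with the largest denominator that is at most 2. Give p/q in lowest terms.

a_0 = 1: 1/1  (≤ bound)
a_1 = 1: 2/1  (≤ bound)
a_2 = 1: 3/2  (≤ bound)
a_3 = 1: 5/3  (> 2, stop)

3/2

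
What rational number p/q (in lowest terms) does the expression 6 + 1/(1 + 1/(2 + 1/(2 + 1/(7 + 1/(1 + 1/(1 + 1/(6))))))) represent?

4866/725

Build up convergents one term at a time:
a_0 = 6: 6/1
a_1 = 1: 7/1
a_2 = 2: 20/3
a_3 = 2: 47/7
a_4 = 7: 349/52
a_5 = 1: 396/59
a_6 = 1: 745/111
a_7 = 6: 4866/725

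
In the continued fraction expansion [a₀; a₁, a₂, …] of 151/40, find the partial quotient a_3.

Apply division with remainder until the remainder is 0:
⌊151/40⌋ = 3, remainder 31
⌊40/31⌋ = 1, remainder 9
⌊31/9⌋ = 3, remainder 4
⌊9/4⌋ = 2, remainder 1

2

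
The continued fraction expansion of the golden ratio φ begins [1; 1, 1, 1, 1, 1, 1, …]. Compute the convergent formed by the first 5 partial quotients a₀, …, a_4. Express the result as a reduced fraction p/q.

Start with 1.
1 + 1/(1/1) = 1 + 1/1 = 2/1
1 + 1/(2/1) = 1 + 1/2 = 3/2
1 + 1/(3/2) = 1 + 2/3 = 5/3
1 + 1/(5/3) = 1 + 3/5 = 8/5

8/5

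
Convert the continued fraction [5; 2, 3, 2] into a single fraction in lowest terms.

87/16

Starting at the tail and folding back:
Start with 2.
3 + 1/(2/1) = 3 + 1/2 = 7/2
2 + 1/(7/2) = 2 + 2/7 = 16/7
5 + 1/(16/7) = 5 + 7/16 = 87/16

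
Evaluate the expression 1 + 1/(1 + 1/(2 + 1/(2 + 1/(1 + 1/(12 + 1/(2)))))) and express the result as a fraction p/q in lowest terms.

449/264

Start with 2.
12 + 1/(2/1) = 12 + 1/2 = 25/2
1 + 1/(25/2) = 1 + 2/25 = 27/25
2 + 1/(27/25) = 2 + 25/27 = 79/27
2 + 1/(79/27) = 2 + 27/79 = 185/79
1 + 1/(185/79) = 1 + 79/185 = 264/185
1 + 1/(264/185) = 1 + 185/264 = 449/264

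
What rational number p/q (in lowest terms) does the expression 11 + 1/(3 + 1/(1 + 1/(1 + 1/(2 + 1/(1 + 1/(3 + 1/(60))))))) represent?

Collapse the nested fraction from the inside out:
Start with 60.
3 + 1/(60/1) = 3 + 1/60 = 181/60
1 + 1/(181/60) = 1 + 60/181 = 241/181
2 + 1/(241/181) = 2 + 181/241 = 663/241
1 + 1/(663/241) = 1 + 241/663 = 904/663
1 + 1/(904/663) = 1 + 663/904 = 1567/904
3 + 1/(1567/904) = 3 + 904/1567 = 5605/1567
11 + 1/(5605/1567) = 11 + 1567/5605 = 63222/5605

63222/5605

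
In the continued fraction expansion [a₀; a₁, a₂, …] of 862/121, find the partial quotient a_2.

Repeatedly divide and take the remainder:
⌊862/121⌋ = 7, remainder 15
⌊121/15⌋ = 8, remainder 1
⌊15/1⌋ = 15, remainder 0

15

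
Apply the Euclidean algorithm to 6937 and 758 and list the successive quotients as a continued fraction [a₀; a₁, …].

Apply division with remainder until the remainder is 0:
6937 = 9·758 + 115, so a_0 = 9
758 = 6·115 + 68, so a_1 = 6
115 = 1·68 + 47, so a_2 = 1
68 = 1·47 + 21, so a_3 = 1
47 = 2·21 + 5, so a_4 = 2
21 = 4·5 + 1, so a_5 = 4
5 = 5·1 + 0, so a_6 = 5

[9; 6, 1, 1, 2, 4, 5]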